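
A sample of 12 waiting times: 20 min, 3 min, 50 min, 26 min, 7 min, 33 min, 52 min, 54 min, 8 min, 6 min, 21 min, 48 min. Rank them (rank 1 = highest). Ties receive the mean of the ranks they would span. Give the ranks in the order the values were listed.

8, 12, 3, 6, 10, 5, 2, 1, 9, 11, 7, 4

Sorted (descending): 54, 52, 50, 48, 33, 26, 21, 20, 8, 7, 6, 3
No ties — each value takes its position as its rank.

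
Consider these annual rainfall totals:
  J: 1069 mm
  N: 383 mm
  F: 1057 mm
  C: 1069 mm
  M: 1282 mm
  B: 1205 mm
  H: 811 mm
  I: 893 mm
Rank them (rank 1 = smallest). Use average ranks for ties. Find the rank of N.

Sorted (ascending): 383, 811, 893, 1057, 1069, 1069, 1205, 1282
The 2 values of 1069 occupy positions 5–6 → average rank (5+6)/2 = 5.5.
N has value 383 mm → rank 1.

1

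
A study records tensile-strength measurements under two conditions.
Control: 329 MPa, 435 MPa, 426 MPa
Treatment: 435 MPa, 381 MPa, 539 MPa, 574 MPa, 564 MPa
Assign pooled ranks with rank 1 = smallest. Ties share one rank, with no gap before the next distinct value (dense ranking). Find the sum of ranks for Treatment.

24

Sorted (ascending): 329, 381, 426, 435, 435, 539, 564, 574
The 2 values of 435 share dense rank 4.
Remaining distinct values take the next consecutive integers.
Treatment values → pooled ranks: 435→4, 381→2, 539→5, 574→7, 564→6
Rank sum = 4 + 2 + 5 + 7 + 6 = 24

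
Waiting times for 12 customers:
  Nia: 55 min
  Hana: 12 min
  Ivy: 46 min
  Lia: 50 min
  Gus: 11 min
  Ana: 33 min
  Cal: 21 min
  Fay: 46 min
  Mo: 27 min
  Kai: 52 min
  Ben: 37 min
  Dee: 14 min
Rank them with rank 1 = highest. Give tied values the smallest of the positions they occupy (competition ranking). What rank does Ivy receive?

4

Sorted (descending): 55, 52, 50, 46, 46, 37, 33, 27, 21, 14, 12, 11
The 2 values of 46 occupy positions 4–5 → each gets rank 4.
Ivy has value 46 min → rank 4.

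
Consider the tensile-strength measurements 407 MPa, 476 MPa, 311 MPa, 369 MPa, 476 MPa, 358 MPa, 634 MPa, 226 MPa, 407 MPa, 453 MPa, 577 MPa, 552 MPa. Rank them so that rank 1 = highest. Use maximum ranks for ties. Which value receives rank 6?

453

Sorted (descending): 634, 577, 552, 476, 476, 453, 407, 407, 369, 358, 311, 226
The 2 values of 476 occupy positions 4–5 → each gets rank 5.
The 2 values of 407 occupy positions 7–8 → each gets rank 8.
Rank 6 → value 453.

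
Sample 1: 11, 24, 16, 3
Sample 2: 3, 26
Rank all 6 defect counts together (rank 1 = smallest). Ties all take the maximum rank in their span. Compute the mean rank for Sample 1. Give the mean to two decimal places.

3.50

Sorted (ascending): 3, 3, 11, 16, 24, 26
The 2 values of 3 occupy positions 1–2 → each gets rank 2.
Sample 1 values → pooled ranks: 11→3, 24→5, 16→4, 3→2
Mean rank = (3 + 5 + 4 + 2) / 4 = 3.50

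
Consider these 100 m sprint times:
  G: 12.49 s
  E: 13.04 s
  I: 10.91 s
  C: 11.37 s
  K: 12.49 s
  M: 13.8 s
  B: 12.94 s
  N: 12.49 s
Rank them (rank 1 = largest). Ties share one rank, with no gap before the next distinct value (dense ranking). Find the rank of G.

Sorted (descending): 13.8, 13.04, 12.94, 12.49, 12.49, 12.49, 11.37, 10.91
The 3 values of 12.49 share dense rank 4.
Remaining distinct values take the next consecutive integers.
G has value 12.49 s → rank 4.

4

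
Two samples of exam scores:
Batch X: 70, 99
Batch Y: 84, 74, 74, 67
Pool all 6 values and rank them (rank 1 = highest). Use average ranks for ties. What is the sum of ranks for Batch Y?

Sorted (descending): 99, 84, 74, 74, 70, 67
The 2 values of 74 occupy positions 3–4 → average rank (3+4)/2 = 3.5.
Batch Y values → pooled ranks: 84→2, 74→3.5, 74→3.5, 67→6
Rank sum = 2 + 3.5 + 3.5 + 6 = 15

15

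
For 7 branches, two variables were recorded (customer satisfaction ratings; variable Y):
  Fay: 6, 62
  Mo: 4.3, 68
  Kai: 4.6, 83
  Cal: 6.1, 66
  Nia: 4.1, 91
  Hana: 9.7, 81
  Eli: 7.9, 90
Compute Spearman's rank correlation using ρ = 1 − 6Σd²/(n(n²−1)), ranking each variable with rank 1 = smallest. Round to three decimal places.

-0.214

Ranks of variable 1: 4, 2, 3, 5, 1, 7, 6
Ranks of variable 2: 1, 3, 5, 2, 7, 4, 6
d = r₁ − r₂: 3, -1, -2, 3, -6, 3, 0
d²: 9, 1, 4, 9, 36, 9, 0; Σd² = 68
ρ = 1 − 6·68/(7·48) = 1 − 408/336 = -0.214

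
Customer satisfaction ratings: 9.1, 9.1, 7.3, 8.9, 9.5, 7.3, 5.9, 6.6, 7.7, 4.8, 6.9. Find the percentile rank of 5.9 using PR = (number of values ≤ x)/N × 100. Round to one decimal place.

N = 11.
Strictly below 5.9: 1. Equal to 5.9: 1.
PR = 2/11 × 100 = 18.2

18.2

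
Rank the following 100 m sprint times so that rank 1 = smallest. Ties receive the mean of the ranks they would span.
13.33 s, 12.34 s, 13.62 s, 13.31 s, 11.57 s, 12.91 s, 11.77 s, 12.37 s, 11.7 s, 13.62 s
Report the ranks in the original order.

Sorted (ascending): 11.57, 11.7, 11.77, 12.34, 12.37, 12.91, 13.31, 13.33, 13.62, 13.62
The 2 values of 13.62 occupy positions 9–10 → average rank (9+10)/2 = 9.5.

8, 4, 9.5, 7, 1, 6, 3, 5, 2, 9.5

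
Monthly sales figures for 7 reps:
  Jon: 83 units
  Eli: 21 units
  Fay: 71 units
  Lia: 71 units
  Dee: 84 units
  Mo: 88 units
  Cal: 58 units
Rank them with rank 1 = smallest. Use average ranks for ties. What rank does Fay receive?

Sorted (ascending): 21, 58, 71, 71, 83, 84, 88
The 2 values of 71 occupy positions 3–4 → average rank (3+4)/2 = 3.5.
Fay has value 71 units → rank 3.5.

3.5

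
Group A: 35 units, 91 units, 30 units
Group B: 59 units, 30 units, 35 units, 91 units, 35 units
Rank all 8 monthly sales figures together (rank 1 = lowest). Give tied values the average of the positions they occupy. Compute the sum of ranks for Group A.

13

Sorted (ascending): 30, 30, 35, 35, 35, 59, 91, 91
The 2 values of 30 occupy positions 1–2 → average rank (1+2)/2 = 1.5.
The 3 values of 35 occupy positions 3–5 → average rank 4.
The 2 values of 91 occupy positions 7–8 → average rank (7+8)/2 = 7.5.
Group A values → pooled ranks: 35→4, 91→7.5, 30→1.5
Rank sum = 4 + 7.5 + 1.5 = 13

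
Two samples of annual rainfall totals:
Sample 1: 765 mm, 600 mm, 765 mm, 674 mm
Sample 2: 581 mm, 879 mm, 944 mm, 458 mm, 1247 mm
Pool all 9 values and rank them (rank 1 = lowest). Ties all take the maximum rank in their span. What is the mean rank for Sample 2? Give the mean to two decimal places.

Sorted (ascending): 458, 581, 600, 674, 765, 765, 879, 944, 1247
The 2 values of 765 occupy positions 5–6 → each gets rank 6.
Sample 2 values → pooled ranks: 581→2, 879→7, 944→8, 458→1, 1247→9
Mean rank = (2 + 7 + 8 + 1 + 9) / 5 = 5.40

5.40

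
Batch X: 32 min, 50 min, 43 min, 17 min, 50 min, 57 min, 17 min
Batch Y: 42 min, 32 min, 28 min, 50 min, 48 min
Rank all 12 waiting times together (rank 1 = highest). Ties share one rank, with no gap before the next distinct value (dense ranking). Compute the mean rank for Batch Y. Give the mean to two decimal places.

4.60

Sorted (descending): 57, 50, 50, 50, 48, 43, 42, 32, 32, 28, 17, 17
The 3 values of 50 share dense rank 2.
The 2 values of 32 share dense rank 6.
The 2 values of 17 share dense rank 8.
Remaining distinct values take the next consecutive integers.
Batch Y values → pooled ranks: 42→5, 32→6, 28→7, 50→2, 48→3
Mean rank = (5 + 6 + 7 + 2 + 3) / 5 = 4.60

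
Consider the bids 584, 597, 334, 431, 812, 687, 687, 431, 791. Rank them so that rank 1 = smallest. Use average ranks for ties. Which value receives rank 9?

Sorted (ascending): 334, 431, 431, 584, 597, 687, 687, 791, 812
The 2 values of 431 occupy positions 2–3 → average rank (2+3)/2 = 2.5.
The 2 values of 687 occupy positions 6–7 → average rank (6+7)/2 = 6.5.
Rank 9 → value 812.

812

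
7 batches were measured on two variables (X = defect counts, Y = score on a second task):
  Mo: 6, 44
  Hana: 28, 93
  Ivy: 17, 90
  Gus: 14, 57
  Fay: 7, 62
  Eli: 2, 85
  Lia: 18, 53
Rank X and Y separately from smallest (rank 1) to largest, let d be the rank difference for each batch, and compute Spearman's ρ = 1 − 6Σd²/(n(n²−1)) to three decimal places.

Ranks of variable 1: 2, 7, 5, 4, 3, 1, 6
Ranks of variable 2: 1, 7, 6, 3, 4, 5, 2
d = r₁ − r₂: 1, 0, -1, 1, -1, -4, 4
d²: 1, 0, 1, 1, 1, 16, 16; Σd² = 36
ρ = 1 − 6·36/(7·48) = 1 − 216/336 = 0.357

0.357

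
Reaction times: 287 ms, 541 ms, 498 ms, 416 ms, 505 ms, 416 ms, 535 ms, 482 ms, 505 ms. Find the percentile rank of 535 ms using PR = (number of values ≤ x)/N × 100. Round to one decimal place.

N = 9.
Strictly below 535: 7. Equal to 535: 1.
PR = 8/9 × 100 = 88.9

88.9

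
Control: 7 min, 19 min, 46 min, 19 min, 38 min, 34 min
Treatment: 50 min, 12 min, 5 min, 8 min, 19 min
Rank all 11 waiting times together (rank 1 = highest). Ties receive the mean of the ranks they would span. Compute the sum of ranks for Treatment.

Sorted (descending): 50, 46, 38, 34, 19, 19, 19, 12, 8, 7, 5
The 3 values of 19 occupy positions 5–7 → average rank 6.
Treatment values → pooled ranks: 50→1, 12→8, 5→11, 8→9, 19→6
Rank sum = 1 + 8 + 11 + 9 + 6 = 35

35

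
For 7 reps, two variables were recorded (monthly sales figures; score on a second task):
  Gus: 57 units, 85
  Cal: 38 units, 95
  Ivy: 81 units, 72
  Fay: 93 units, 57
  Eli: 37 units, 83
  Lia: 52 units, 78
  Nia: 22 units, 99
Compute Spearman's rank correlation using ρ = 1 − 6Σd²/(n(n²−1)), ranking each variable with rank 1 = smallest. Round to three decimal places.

Ranks of variable 1: 5, 3, 6, 7, 2, 4, 1
Ranks of variable 2: 5, 6, 2, 1, 4, 3, 7
d = r₁ − r₂: 0, -3, 4, 6, -2, 1, -6
d²: 0, 9, 16, 36, 4, 1, 36; Σd² = 102
ρ = 1 − 6·102/(7·48) = 1 − 612/336 = -0.821

-0.821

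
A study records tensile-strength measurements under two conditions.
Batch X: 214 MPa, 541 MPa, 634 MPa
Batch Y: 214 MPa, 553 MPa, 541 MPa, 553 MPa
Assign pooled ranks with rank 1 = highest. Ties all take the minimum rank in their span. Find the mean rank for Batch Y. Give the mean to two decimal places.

Sorted (descending): 634, 553, 553, 541, 541, 214, 214
The 2 values of 553 occupy positions 2–3 → each gets rank 2.
The 2 values of 541 occupy positions 4–5 → each gets rank 4.
The 2 values of 214 occupy positions 6–7 → each gets rank 6.
Batch Y values → pooled ranks: 214→6, 553→2, 541→4, 553→2
Mean rank = (6 + 2 + 4 + 2) / 4 = 3.50

3.50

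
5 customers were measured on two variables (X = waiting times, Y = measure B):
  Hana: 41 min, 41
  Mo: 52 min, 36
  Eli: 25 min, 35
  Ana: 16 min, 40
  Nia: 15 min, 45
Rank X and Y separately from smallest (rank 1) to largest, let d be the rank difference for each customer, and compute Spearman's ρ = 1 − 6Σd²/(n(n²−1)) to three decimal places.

-0.500

Ranks of variable 1: 4, 5, 3, 2, 1
Ranks of variable 2: 4, 2, 1, 3, 5
d = r₁ − r₂: 0, 3, 2, -1, -4
d²: 0, 9, 4, 1, 16; Σd² = 30
ρ = 1 − 6·30/(5·24) = 1 − 180/120 = -0.500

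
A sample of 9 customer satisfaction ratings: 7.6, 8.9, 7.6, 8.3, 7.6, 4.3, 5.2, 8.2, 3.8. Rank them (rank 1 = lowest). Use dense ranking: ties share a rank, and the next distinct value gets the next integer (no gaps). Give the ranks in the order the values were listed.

Sorted (ascending): 3.8, 4.3, 5.2, 7.6, 7.6, 7.6, 8.2, 8.3, 8.9
The 3 values of 7.6 share dense rank 4.
Remaining distinct values take the next consecutive integers.

4, 7, 4, 6, 4, 2, 3, 5, 1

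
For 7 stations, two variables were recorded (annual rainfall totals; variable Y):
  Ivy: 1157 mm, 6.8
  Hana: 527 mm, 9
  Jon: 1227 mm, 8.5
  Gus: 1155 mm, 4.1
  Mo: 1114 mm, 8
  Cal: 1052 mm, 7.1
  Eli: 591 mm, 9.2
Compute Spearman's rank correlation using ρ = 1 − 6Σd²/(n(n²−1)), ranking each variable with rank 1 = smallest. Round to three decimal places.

-0.536

Ranks of variable 1: 6, 1, 7, 5, 4, 3, 2
Ranks of variable 2: 2, 6, 5, 1, 4, 3, 7
d = r₁ − r₂: 4, -5, 2, 4, 0, 0, -5
d²: 16, 25, 4, 16, 0, 0, 25; Σd² = 86
ρ = 1 − 6·86/(7·48) = 1 − 516/336 = -0.536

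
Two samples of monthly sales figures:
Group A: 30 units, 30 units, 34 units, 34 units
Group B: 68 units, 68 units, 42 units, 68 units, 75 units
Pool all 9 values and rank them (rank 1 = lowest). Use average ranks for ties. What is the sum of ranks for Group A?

Sorted (ascending): 30, 30, 34, 34, 42, 68, 68, 68, 75
The 2 values of 30 occupy positions 1–2 → average rank (1+2)/2 = 1.5.
The 2 values of 34 occupy positions 3–4 → average rank (3+4)/2 = 3.5.
The 3 values of 68 occupy positions 6–8 → average rank 7.
Group A values → pooled ranks: 30→1.5, 30→1.5, 34→3.5, 34→3.5
Rank sum = 1.5 + 1.5 + 3.5 + 3.5 = 10

10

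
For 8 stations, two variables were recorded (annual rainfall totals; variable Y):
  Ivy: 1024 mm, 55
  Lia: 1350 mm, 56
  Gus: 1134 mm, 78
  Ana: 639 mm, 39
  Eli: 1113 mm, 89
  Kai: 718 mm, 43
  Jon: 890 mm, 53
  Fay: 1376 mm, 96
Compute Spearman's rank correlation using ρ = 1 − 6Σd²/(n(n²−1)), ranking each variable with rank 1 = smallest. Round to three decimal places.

0.905

Ranks of variable 1: 4, 7, 6, 1, 5, 2, 3, 8
Ranks of variable 2: 4, 5, 6, 1, 7, 2, 3, 8
d = r₁ − r₂: 0, 2, 0, 0, -2, 0, 0, 0
d²: 0, 4, 0, 0, 4, 0, 0, 0; Σd² = 8
ρ = 1 − 6·8/(8·63) = 1 − 48/504 = 0.905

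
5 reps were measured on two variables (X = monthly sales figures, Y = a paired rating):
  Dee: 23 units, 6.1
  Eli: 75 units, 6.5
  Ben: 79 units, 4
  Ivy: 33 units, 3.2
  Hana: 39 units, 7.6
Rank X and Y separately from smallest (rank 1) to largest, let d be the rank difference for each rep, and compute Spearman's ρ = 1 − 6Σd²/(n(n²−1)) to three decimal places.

0.100

Ranks of variable 1: 1, 4, 5, 2, 3
Ranks of variable 2: 3, 4, 2, 1, 5
d = r₁ − r₂: -2, 0, 3, 1, -2
d²: 4, 0, 9, 1, 4; Σd² = 18
ρ = 1 − 6·18/(5·24) = 1 − 108/120 = 0.100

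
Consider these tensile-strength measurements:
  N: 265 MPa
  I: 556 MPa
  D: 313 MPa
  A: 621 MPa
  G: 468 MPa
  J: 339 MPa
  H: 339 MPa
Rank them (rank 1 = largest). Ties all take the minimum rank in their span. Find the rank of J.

Sorted (descending): 621, 556, 468, 339, 339, 313, 265
The 2 values of 339 occupy positions 4–5 → each gets rank 4.
J has value 339 MPa → rank 4.

4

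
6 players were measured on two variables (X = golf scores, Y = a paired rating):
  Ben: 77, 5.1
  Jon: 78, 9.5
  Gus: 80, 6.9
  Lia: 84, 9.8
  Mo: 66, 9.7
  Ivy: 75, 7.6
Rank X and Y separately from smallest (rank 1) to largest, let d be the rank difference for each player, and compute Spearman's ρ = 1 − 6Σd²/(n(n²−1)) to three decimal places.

Ranks of variable 1: 3, 4, 5, 6, 1, 2
Ranks of variable 2: 1, 4, 2, 6, 5, 3
d = r₁ − r₂: 2, 0, 3, 0, -4, -1
d²: 4, 0, 9, 0, 16, 1; Σd² = 30
ρ = 1 − 6·30/(6·35) = 1 − 180/210 = 0.143

0.143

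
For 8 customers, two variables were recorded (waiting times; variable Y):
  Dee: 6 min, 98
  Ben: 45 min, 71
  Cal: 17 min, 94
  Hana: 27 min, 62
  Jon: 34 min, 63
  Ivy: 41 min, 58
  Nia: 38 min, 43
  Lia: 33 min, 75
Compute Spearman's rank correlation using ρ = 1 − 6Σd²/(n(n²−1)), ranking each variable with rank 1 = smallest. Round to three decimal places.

-0.643

Ranks of variable 1: 1, 8, 2, 3, 5, 7, 6, 4
Ranks of variable 2: 8, 5, 7, 3, 4, 2, 1, 6
d = r₁ − r₂: -7, 3, -5, 0, 1, 5, 5, -2
d²: 49, 9, 25, 0, 1, 25, 25, 4; Σd² = 138
ρ = 1 − 6·138/(8·63) = 1 − 828/504 = -0.643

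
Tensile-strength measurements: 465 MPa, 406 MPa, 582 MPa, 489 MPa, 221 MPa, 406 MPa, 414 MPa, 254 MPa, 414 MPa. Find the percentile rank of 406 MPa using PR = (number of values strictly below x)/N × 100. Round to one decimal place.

22.2

N = 9.
Strictly below 406: 2. Equal to 406: 2.
PR = 2/9 × 100 = 22.2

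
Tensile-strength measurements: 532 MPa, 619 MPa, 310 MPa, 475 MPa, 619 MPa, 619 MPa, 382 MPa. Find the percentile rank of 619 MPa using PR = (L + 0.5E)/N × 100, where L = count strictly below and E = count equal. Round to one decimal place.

N = 7.
Strictly below 619: 4. Equal to 619: 3.
PR = (4 + 0.5·3)/7 × 100 = 78.6

78.6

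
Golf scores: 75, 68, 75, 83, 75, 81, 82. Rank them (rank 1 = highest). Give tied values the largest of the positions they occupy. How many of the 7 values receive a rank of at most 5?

3

Sorted (descending): 83, 82, 81, 75, 75, 75, 68
The 3 values of 75 occupy positions 4–6 → each gets rank 6.
Ranks ≤ 5: {1, 2, 3} → 3 values.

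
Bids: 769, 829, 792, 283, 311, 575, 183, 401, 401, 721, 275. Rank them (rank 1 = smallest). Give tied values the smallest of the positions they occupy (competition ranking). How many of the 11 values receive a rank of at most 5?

6

Sorted (ascending): 183, 275, 283, 311, 401, 401, 575, 721, 769, 792, 829
The 2 values of 401 occupy positions 5–6 → each gets rank 5.
Ranks ≤ 5: {1, 2, 3, 4, 5, 5} → 6 values.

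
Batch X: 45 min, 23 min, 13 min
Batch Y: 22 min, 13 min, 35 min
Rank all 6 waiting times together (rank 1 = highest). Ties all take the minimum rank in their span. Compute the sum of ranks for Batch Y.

Sorted (descending): 45, 35, 23, 22, 13, 13
The 2 values of 13 occupy positions 5–6 → each gets rank 5.
Batch Y values → pooled ranks: 22→4, 13→5, 35→2
Rank sum = 4 + 5 + 2 = 11

11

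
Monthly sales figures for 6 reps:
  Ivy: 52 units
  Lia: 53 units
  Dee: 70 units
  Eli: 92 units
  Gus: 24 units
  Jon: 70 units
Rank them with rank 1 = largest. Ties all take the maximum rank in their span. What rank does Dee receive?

Sorted (descending): 92, 70, 70, 53, 52, 24
The 2 values of 70 occupy positions 2–3 → each gets rank 3.
Dee has value 70 units → rank 3.

3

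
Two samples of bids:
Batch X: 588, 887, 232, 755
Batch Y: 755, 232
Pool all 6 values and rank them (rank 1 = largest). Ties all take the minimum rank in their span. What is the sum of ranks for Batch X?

Sorted (descending): 887, 755, 755, 588, 232, 232
The 2 values of 755 occupy positions 2–3 → each gets rank 2.
The 2 values of 232 occupy positions 5–6 → each gets rank 5.
Batch X values → pooled ranks: 588→4, 887→1, 232→5, 755→2
Rank sum = 4 + 1 + 5 + 2 = 12

12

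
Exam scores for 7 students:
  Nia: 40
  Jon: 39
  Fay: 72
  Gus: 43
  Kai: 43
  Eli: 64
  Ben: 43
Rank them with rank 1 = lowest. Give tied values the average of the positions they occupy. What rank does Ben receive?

Sorted (ascending): 39, 40, 43, 43, 43, 64, 72
The 3 values of 43 occupy positions 3–5 → average rank 4.
Ben has value 43 → rank 4.

4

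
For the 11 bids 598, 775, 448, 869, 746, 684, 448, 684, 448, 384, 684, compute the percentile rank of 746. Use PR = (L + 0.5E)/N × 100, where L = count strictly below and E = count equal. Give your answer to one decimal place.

77.3

N = 11.
Strictly below 746: 8. Equal to 746: 1.
PR = (8 + 0.5·1)/11 × 100 = 77.3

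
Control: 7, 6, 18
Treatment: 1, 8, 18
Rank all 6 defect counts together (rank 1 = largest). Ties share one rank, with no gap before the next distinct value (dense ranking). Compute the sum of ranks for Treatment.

8

Sorted (descending): 18, 18, 8, 7, 6, 1
The 2 values of 18 share dense rank 1.
Remaining distinct values take the next consecutive integers.
Treatment values → pooled ranks: 1→5, 8→2, 18→1
Rank sum = 5 + 2 + 1 = 8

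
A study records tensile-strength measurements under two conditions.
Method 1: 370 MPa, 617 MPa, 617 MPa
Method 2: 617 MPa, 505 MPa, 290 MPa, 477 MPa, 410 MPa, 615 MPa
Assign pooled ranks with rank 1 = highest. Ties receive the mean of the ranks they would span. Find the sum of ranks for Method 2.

33

Sorted (descending): 617, 617, 617, 615, 505, 477, 410, 370, 290
The 3 values of 617 occupy positions 1–3 → average rank 2.
Method 2 values → pooled ranks: 617→2, 505→5, 290→9, 477→6, 410→7, 615→4
Rank sum = 2 + 5 + 9 + 6 + 7 + 4 = 33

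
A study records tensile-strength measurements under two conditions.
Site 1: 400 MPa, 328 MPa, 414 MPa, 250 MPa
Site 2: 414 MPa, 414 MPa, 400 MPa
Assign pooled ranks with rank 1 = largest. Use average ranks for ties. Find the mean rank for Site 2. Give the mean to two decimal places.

Sorted (descending): 414, 414, 414, 400, 400, 328, 250
The 3 values of 414 occupy positions 1–3 → average rank 2.
The 2 values of 400 occupy positions 4–5 → average rank (4+5)/2 = 4.5.
Site 2 values → pooled ranks: 414→2, 414→2, 400→4.5
Mean rank = (2 + 2 + 4.5) / 3 = 2.83

2.83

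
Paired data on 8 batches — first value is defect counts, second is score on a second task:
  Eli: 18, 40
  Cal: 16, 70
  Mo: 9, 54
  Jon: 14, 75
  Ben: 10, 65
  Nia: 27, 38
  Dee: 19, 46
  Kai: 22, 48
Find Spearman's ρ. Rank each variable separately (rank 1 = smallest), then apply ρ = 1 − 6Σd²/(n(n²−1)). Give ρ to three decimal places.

-0.690

Ranks of variable 1: 5, 4, 1, 3, 2, 8, 6, 7
Ranks of variable 2: 2, 7, 5, 8, 6, 1, 3, 4
d = r₁ − r₂: 3, -3, -4, -5, -4, 7, 3, 3
d²: 9, 9, 16, 25, 16, 49, 9, 9; Σd² = 142
ρ = 1 − 6·142/(8·63) = 1 − 852/504 = -0.690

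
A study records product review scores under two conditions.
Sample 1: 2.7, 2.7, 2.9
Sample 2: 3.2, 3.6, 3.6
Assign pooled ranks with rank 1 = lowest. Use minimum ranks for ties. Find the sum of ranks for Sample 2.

Sorted (ascending): 2.7, 2.7, 2.9, 3.2, 3.6, 3.6
The 2 values of 2.7 occupy positions 1–2 → each gets rank 1.
The 2 values of 3.6 occupy positions 5–6 → each gets rank 5.
Sample 2 values → pooled ranks: 3.2→4, 3.6→5, 3.6→5
Rank sum = 4 + 5 + 5 = 14

14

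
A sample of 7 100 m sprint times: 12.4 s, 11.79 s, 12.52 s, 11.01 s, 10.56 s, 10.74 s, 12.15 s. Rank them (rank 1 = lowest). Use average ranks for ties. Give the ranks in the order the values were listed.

6, 4, 7, 3, 1, 2, 5

Sorted (ascending): 10.56, 10.74, 11.01, 11.79, 12.15, 12.4, 12.52
No ties — each value takes its position as its rank.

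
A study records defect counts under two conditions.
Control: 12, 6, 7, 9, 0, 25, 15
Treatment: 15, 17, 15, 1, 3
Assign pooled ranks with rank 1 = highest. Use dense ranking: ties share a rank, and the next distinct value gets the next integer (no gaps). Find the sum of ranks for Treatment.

25

Sorted (descending): 25, 17, 15, 15, 15, 12, 9, 7, 6, 3, 1, 0
The 3 values of 15 share dense rank 3.
Remaining distinct values take the next consecutive integers.
Treatment values → pooled ranks: 15→3, 17→2, 15→3, 1→9, 3→8
Rank sum = 3 + 2 + 3 + 9 + 8 = 25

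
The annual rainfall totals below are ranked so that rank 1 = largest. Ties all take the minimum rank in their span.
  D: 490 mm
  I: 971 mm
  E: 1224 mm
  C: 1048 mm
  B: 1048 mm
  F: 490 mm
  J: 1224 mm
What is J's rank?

1

Sorted (descending): 1224, 1224, 1048, 1048, 971, 490, 490
The 2 values of 1224 occupy positions 1–2 → each gets rank 1.
The 2 values of 1048 occupy positions 3–4 → each gets rank 3.
The 2 values of 490 occupy positions 6–7 → each gets rank 6.
J has value 1224 mm → rank 1.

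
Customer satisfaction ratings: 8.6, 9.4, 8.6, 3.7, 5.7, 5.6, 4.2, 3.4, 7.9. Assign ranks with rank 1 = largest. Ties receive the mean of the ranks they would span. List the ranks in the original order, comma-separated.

2.5, 1, 2.5, 8, 5, 6, 7, 9, 4

Sorted (descending): 9.4, 8.6, 8.6, 7.9, 5.7, 5.6, 4.2, 3.7, 3.4
The 2 values of 8.6 occupy positions 2–3 → average rank (2+3)/2 = 2.5.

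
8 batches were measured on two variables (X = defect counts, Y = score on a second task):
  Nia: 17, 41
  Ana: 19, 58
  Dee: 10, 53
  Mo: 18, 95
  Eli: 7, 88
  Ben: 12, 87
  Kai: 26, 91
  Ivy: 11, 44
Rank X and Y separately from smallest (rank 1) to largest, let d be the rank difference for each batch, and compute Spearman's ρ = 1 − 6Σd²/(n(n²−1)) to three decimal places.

0.310

Ranks of variable 1: 5, 7, 2, 6, 1, 4, 8, 3
Ranks of variable 2: 1, 4, 3, 8, 6, 5, 7, 2
d = r₁ − r₂: 4, 3, -1, -2, -5, -1, 1, 1
d²: 16, 9, 1, 4, 25, 1, 1, 1; Σd² = 58
ρ = 1 − 6·58/(8·63) = 1 − 348/504 = 0.310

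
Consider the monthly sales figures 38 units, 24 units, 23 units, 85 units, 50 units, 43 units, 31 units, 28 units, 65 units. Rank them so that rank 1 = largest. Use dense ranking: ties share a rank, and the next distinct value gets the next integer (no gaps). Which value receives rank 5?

38

Sorted (descending): 85, 65, 50, 43, 38, 31, 28, 24, 23
No ties — each value takes its position as its rank.
Rank 5 → value 38.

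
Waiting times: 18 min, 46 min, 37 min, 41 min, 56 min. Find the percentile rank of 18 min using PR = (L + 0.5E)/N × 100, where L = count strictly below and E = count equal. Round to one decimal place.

N = 5.
Strictly below 18: 0. Equal to 18: 1.
PR = (0 + 0.5·1)/5 × 100 = 10.0

10.0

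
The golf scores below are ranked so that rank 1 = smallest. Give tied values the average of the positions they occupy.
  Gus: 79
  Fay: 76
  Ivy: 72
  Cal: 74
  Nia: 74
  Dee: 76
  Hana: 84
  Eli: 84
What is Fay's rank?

4.5

Sorted (ascending): 72, 74, 74, 76, 76, 79, 84, 84
The 2 values of 74 occupy positions 2–3 → average rank (2+3)/2 = 2.5.
The 2 values of 76 occupy positions 4–5 → average rank (4+5)/2 = 4.5.
The 2 values of 84 occupy positions 7–8 → average rank (7+8)/2 = 7.5.
Fay has value 76 → rank 4.5.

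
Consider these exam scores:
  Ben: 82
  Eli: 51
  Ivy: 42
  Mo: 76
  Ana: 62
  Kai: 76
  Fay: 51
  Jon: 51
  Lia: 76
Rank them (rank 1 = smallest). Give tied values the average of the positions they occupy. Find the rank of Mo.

Sorted (ascending): 42, 51, 51, 51, 62, 76, 76, 76, 82
The 3 values of 51 occupy positions 2–4 → average rank 3.
The 3 values of 76 occupy positions 6–8 → average rank 7.
Mo has value 76 → rank 7.

7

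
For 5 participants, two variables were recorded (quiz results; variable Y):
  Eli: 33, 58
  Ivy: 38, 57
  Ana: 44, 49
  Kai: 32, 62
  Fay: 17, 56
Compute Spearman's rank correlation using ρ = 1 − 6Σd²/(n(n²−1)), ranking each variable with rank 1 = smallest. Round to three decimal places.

Ranks of variable 1: 3, 4, 5, 2, 1
Ranks of variable 2: 4, 3, 1, 5, 2
d = r₁ − r₂: -1, 1, 4, -3, -1
d²: 1, 1, 16, 9, 1; Σd² = 28
ρ = 1 − 6·28/(5·24) = 1 − 168/120 = -0.400

-0.400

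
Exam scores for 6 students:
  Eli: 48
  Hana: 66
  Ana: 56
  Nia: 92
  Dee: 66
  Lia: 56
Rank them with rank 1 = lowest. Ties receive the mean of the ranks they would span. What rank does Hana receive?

Sorted (ascending): 48, 56, 56, 66, 66, 92
The 2 values of 56 occupy positions 2–3 → average rank (2+3)/2 = 2.5.
The 2 values of 66 occupy positions 4–5 → average rank (4+5)/2 = 4.5.
Hana has value 66 → rank 4.5.

4.5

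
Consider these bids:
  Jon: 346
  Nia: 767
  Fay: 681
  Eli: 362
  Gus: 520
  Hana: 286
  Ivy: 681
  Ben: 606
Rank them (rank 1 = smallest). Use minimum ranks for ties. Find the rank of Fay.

Sorted (ascending): 286, 346, 362, 520, 606, 681, 681, 767
The 2 values of 681 occupy positions 6–7 → each gets rank 6.
Fay has value 681 → rank 6.

6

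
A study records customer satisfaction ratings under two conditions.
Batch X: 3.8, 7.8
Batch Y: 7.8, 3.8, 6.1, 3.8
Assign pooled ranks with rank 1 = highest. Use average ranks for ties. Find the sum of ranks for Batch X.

6.5

Sorted (descending): 7.8, 7.8, 6.1, 3.8, 3.8, 3.8
The 2 values of 7.8 occupy positions 1–2 → average rank (1+2)/2 = 1.5.
The 3 values of 3.8 occupy positions 4–6 → average rank 5.
Batch X values → pooled ranks: 3.8→5, 7.8→1.5
Rank sum = 5 + 1.5 = 6.5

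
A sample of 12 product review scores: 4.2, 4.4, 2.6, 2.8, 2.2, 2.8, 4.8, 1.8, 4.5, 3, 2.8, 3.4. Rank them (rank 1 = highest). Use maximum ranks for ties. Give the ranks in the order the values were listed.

4, 3, 10, 9, 11, 9, 1, 12, 2, 6, 9, 5

Sorted (descending): 4.8, 4.5, 4.4, 4.2, 3.4, 3, 2.8, 2.8, 2.8, 2.6, 2.2, 1.8
The 3 values of 2.8 occupy positions 7–9 → each gets rank 9.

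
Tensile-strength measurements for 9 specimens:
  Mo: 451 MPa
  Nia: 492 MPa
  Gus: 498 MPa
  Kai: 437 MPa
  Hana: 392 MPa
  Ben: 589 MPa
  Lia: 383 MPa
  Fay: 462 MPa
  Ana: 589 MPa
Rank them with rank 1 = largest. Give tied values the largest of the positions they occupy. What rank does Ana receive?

2

Sorted (descending): 589, 589, 498, 492, 462, 451, 437, 392, 383
The 2 values of 589 occupy positions 1–2 → each gets rank 2.
Ana has value 589 MPa → rank 2.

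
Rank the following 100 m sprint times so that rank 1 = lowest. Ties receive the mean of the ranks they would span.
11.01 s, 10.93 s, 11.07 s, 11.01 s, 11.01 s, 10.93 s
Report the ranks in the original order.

Sorted (ascending): 10.93, 10.93, 11.01, 11.01, 11.01, 11.07
The 2 values of 10.93 occupy positions 1–2 → average rank (1+2)/2 = 1.5.
The 3 values of 11.01 occupy positions 3–5 → average rank 4.

4, 1.5, 6, 4, 4, 1.5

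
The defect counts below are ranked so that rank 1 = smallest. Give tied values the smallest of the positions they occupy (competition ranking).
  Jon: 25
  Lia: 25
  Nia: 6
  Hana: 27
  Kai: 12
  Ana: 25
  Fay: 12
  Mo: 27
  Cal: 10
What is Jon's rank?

Sorted (ascending): 6, 10, 12, 12, 25, 25, 25, 27, 27
The 2 values of 12 occupy positions 3–4 → each gets rank 3.
The 3 values of 25 occupy positions 5–7 → each gets rank 5.
The 2 values of 27 occupy positions 8–9 → each gets rank 8.
Jon has value 25 → rank 5.

5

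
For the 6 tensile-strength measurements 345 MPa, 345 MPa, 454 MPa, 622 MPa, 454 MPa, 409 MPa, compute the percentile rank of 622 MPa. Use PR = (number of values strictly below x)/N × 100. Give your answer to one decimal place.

N = 6.
Strictly below 622: 5. Equal to 622: 1.
PR = 5/6 × 100 = 83.3

83.3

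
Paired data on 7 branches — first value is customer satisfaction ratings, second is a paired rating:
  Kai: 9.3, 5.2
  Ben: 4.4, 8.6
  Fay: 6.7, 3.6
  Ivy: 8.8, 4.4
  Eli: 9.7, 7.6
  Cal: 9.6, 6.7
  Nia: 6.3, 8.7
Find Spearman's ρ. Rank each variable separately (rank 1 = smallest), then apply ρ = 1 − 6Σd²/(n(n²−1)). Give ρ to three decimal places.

Ranks of variable 1: 5, 1, 3, 4, 7, 6, 2
Ranks of variable 2: 3, 6, 1, 2, 5, 4, 7
d = r₁ − r₂: 2, -5, 2, 2, 2, 2, -5
d²: 4, 25, 4, 4, 4, 4, 25; Σd² = 70
ρ = 1 − 6·70/(7·48) = 1 − 420/336 = -0.250

-0.250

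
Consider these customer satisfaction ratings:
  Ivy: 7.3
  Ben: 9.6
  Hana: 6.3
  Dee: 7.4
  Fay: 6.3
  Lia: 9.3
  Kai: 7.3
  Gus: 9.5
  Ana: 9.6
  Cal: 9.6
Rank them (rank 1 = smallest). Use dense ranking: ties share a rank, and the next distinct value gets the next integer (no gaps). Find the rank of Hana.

Sorted (ascending): 6.3, 6.3, 7.3, 7.3, 7.4, 9.3, 9.5, 9.6, 9.6, 9.6
The 2 values of 6.3 share dense rank 1.
The 2 values of 7.3 share dense rank 2.
The 3 values of 9.6 share dense rank 6.
Remaining distinct values take the next consecutive integers.
Hana has value 6.3 → rank 1.

1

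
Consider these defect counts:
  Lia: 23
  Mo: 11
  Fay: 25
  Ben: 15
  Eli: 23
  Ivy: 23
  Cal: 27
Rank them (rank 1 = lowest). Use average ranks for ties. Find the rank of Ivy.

Sorted (ascending): 11, 15, 23, 23, 23, 25, 27
The 3 values of 23 occupy positions 3–5 → average rank 4.
Ivy has value 23 → rank 4.

4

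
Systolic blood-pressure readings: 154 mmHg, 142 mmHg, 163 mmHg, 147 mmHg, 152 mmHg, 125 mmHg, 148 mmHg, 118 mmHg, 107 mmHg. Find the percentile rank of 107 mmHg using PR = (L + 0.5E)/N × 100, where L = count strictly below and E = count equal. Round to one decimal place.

5.6

N = 9.
Strictly below 107: 0. Equal to 107: 1.
PR = (0 + 0.5·1)/9 × 100 = 5.6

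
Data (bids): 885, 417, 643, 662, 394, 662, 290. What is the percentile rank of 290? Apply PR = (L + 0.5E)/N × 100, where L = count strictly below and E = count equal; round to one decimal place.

7.1

N = 7.
Strictly below 290: 0. Equal to 290: 1.
PR = (0 + 0.5·1)/7 × 100 = 7.1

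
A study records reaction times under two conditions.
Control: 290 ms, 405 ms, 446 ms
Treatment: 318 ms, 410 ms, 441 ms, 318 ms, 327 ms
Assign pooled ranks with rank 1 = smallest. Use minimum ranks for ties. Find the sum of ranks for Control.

14

Sorted (ascending): 290, 318, 318, 327, 405, 410, 441, 446
The 2 values of 318 occupy positions 2–3 → each gets rank 2.
Control values → pooled ranks: 290→1, 405→5, 446→8
Rank sum = 1 + 5 + 8 = 14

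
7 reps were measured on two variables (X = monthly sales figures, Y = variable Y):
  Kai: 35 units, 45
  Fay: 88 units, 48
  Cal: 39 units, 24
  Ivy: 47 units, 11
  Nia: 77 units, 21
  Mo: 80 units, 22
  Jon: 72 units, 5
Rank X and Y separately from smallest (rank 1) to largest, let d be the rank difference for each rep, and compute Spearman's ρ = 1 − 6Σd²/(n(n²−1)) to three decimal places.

0.071

Ranks of variable 1: 1, 7, 2, 3, 5, 6, 4
Ranks of variable 2: 6, 7, 5, 2, 3, 4, 1
d = r₁ − r₂: -5, 0, -3, 1, 2, 2, 3
d²: 25, 0, 9, 1, 4, 4, 9; Σd² = 52
ρ = 1 − 6·52/(7·48) = 1 − 312/336 = 0.071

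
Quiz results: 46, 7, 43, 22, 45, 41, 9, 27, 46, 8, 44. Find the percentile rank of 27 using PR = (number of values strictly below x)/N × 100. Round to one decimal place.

36.4

N = 11.
Strictly below 27: 4. Equal to 27: 1.
PR = 4/11 × 100 = 36.4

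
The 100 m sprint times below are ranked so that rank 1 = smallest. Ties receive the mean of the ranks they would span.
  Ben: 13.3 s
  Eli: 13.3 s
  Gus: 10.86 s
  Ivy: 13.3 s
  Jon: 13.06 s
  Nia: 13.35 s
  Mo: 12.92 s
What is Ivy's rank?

Sorted (ascending): 10.86, 12.92, 13.06, 13.3, 13.3, 13.3, 13.35
The 3 values of 13.3 occupy positions 4–6 → average rank 5.
Ivy has value 13.3 s → rank 5.

5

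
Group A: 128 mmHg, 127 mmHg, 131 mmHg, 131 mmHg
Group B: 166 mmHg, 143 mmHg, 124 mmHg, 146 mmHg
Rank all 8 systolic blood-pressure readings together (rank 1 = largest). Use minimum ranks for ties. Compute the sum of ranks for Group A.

Sorted (descending): 166, 146, 143, 131, 131, 128, 127, 124
The 2 values of 131 occupy positions 4–5 → each gets rank 4.
Group A values → pooled ranks: 128→6, 127→7, 131→4, 131→4
Rank sum = 6 + 7 + 4 + 4 = 21

21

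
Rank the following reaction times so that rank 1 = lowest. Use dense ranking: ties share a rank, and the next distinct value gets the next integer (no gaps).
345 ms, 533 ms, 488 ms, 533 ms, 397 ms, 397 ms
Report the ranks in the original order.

Sorted (ascending): 345, 397, 397, 488, 533, 533
The 2 values of 397 share dense rank 2.
The 2 values of 533 share dense rank 4.
Remaining distinct values take the next consecutive integers.

1, 4, 3, 4, 2, 2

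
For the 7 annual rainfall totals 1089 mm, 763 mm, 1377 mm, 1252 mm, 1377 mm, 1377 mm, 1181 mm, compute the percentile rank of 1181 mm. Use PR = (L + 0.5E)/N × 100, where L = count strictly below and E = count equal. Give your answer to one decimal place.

35.7

N = 7.
Strictly below 1181: 2. Equal to 1181: 1.
PR = (2 + 0.5·1)/7 × 100 = 35.7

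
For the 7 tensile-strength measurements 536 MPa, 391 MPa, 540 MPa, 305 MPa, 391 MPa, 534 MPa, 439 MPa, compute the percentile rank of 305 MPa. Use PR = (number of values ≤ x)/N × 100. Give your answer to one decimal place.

N = 7.
Strictly below 305: 0. Equal to 305: 1.
PR = 1/7 × 100 = 14.3

14.3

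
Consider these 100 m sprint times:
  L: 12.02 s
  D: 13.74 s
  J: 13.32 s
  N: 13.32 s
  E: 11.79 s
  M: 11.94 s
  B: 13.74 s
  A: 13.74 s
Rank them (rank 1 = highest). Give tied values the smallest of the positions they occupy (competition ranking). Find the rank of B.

1

Sorted (descending): 13.74, 13.74, 13.74, 13.32, 13.32, 12.02, 11.94, 11.79
The 3 values of 13.74 occupy positions 1–3 → each gets rank 1.
The 2 values of 13.32 occupy positions 4–5 → each gets rank 4.
B has value 13.74 s → rank 1.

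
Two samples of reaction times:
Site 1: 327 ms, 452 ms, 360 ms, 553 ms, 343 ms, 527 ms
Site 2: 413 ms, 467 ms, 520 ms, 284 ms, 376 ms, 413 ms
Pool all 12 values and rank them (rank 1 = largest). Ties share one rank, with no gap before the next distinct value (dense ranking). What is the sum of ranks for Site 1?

35

Sorted (descending): 553, 527, 520, 467, 452, 413, 413, 376, 360, 343, 327, 284
The 2 values of 413 share dense rank 6.
Remaining distinct values take the next consecutive integers.
Site 1 values → pooled ranks: 327→10, 452→5, 360→8, 553→1, 343→9, 527→2
Rank sum = 10 + 5 + 8 + 1 + 9 + 2 = 35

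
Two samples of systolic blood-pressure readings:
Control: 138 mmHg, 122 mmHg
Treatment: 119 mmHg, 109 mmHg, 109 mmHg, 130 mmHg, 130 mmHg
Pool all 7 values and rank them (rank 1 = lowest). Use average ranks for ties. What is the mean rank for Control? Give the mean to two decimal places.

Sorted (ascending): 109, 109, 119, 122, 130, 130, 138
The 2 values of 109 occupy positions 1–2 → average rank (1+2)/2 = 1.5.
The 2 values of 130 occupy positions 5–6 → average rank (5+6)/2 = 5.5.
Control values → pooled ranks: 138→7, 122→4
Mean rank = (7 + 4) / 2 = 5.50

5.50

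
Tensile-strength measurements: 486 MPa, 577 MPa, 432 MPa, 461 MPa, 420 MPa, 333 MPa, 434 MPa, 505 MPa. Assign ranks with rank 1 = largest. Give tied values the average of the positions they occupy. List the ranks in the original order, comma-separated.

Sorted (descending): 577, 505, 486, 461, 434, 432, 420, 333
No ties — each value takes its position as its rank.

3, 1, 6, 4, 7, 8, 5, 2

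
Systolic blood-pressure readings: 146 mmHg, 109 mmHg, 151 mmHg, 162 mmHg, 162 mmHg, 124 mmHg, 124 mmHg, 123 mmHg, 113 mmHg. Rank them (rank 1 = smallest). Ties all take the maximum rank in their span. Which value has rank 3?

123

Sorted (ascending): 109, 113, 123, 124, 124, 146, 151, 162, 162
The 2 values of 124 occupy positions 4–5 → each gets rank 5.
The 2 values of 162 occupy positions 8–9 → each gets rank 9.
Rank 3 → value 123.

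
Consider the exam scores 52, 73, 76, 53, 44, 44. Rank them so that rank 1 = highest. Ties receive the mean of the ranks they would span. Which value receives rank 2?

73

Sorted (descending): 76, 73, 53, 52, 44, 44
The 2 values of 44 occupy positions 5–6 → average rank (5+6)/2 = 5.5.
Rank 2 → value 73.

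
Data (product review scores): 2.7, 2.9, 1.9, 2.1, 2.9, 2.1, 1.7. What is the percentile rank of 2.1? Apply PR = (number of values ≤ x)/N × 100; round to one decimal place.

N = 7.
Strictly below 2.1: 2. Equal to 2.1: 2.
PR = 4/7 × 100 = 57.1

57.1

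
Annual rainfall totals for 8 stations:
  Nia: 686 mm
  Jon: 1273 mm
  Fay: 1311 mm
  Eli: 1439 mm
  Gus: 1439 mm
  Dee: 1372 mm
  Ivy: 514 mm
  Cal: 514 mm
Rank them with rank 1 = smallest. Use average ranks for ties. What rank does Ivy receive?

Sorted (ascending): 514, 514, 686, 1273, 1311, 1372, 1439, 1439
The 2 values of 514 occupy positions 1–2 → average rank (1+2)/2 = 1.5.
The 2 values of 1439 occupy positions 7–8 → average rank (7+8)/2 = 7.5.
Ivy has value 514 mm → rank 1.5.

1.5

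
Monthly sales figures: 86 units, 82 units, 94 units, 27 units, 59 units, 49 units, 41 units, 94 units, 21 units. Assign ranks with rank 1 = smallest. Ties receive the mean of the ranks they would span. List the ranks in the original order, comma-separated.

Sorted (ascending): 21, 27, 41, 49, 59, 82, 86, 94, 94
The 2 values of 94 occupy positions 8–9 → average rank (8+9)/2 = 8.5.

7, 6, 8.5, 2, 5, 4, 3, 8.5, 1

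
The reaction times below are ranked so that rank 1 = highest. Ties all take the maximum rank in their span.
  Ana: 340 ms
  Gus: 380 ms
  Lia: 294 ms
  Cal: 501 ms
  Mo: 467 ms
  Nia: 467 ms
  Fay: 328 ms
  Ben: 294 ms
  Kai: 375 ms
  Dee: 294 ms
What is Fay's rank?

Sorted (descending): 501, 467, 467, 380, 375, 340, 328, 294, 294, 294
The 2 values of 467 occupy positions 2–3 → each gets rank 3.
The 3 values of 294 occupy positions 8–10 → each gets rank 10.
Fay has value 328 ms → rank 7.

7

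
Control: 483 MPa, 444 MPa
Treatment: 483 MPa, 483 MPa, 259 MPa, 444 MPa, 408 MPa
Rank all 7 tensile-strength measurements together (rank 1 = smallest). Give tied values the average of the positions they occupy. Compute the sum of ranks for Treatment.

18.5

Sorted (ascending): 259, 408, 444, 444, 483, 483, 483
The 2 values of 444 occupy positions 3–4 → average rank (3+4)/2 = 3.5.
The 3 values of 483 occupy positions 5–7 → average rank 6.
Treatment values → pooled ranks: 483→6, 483→6, 259→1, 444→3.5, 408→2
Rank sum = 6 + 6 + 1 + 3.5 + 2 = 18.5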